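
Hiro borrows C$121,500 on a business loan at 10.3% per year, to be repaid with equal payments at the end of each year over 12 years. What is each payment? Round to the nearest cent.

PMT = 121500 / ( [1 − (1+0.103)^(−12)] / 0.103 ) = 121500 / 6.714705 = 18,094.6159

C$18,094.62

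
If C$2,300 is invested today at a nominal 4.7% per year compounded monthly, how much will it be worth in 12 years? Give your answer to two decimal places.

C$4,038.23

With 12 periods per year: i = 0.00391667, n = 144.
FV = PV·(1+i)^n = 2,300 × 1.755754 = 4,038.2341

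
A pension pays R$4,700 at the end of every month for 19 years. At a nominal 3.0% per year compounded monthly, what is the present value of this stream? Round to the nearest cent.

R$816,055.65

With 12 periods per year: i = 0.0025, n = 228.
PV = PMT · [1 − (1+i)^(−n)] / i = 4700 · 173.628861 = 816,055.6451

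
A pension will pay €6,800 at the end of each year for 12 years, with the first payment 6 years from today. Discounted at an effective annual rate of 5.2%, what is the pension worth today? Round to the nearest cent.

€46,252.84

PV at t=5 (ordinary 12-year annuity): 6800 × a(12|0.052) = 6800 × 8.764117 = 59,595.9982
PV₀ = 59,595.9982 / (1+0.052)^5 = 59,595.9982 / 1.288483 = 46,252.8395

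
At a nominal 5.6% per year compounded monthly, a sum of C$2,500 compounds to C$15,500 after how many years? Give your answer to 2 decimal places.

Periodic rate i = 0.056/12 = 0.00466667.
(1+i)^n = 15500/2500 = 6.20000, so n = ln 6.20000 / ln 1.00467 = 391.8864 months
= 391.8864/12 years

32.66 years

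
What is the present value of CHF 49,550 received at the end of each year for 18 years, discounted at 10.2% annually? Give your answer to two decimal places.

PV = PMT · [1 − (1+i)^(−n)] / i = 49550 · 8.097324 = 401,222.4033

CHF 401,222.40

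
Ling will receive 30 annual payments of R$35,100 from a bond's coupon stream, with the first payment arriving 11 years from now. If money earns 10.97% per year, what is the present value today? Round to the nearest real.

R$108,015

Value one period before first payment (t=10): 35100 × [1 − (1+0.1097)^(−30)] / 0.1097 = 35100 × 8.714326 = 305,872.8259
PV₀ = 305,872.8259 / (1+0.1097)^10 = 305,872.8259 / 2.831756 = 108,015.2400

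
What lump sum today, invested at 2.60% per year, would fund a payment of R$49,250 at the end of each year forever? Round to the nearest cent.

R$1,894,230.77

PV = PMT / i = 49250 / 0.026 = 1,894,230.7692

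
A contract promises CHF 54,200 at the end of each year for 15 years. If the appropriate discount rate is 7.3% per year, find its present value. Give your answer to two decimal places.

CHF 484,429.58

Annuity factor a(15|0.073) = 8.937815; PV = 54200 × 8.937815 = 484,429.5776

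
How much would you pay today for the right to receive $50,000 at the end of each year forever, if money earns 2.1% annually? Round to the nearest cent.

$2,380,952.38

PV = PMT / i = 50000 / 0.021 = 2,380,952.3810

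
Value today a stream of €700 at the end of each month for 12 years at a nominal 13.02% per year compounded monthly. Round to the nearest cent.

€50,877.17

With 12 periods per year: i = 0.01085, n = 144.
PV = PMT · [1 − (1+i)^(−n)] / i = 700 · 72.681669 = 50,877.1683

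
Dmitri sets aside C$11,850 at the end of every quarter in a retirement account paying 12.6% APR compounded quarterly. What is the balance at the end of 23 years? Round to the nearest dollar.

Periodic rate i = 0.126/4 = 0.0315; n = 23 × 4 = 92 periods.
Accumulation factor s(92|0.0315) = 518.882636; FV = 11850 × 518.882636 = 6,148,759.2373

C$6,148,759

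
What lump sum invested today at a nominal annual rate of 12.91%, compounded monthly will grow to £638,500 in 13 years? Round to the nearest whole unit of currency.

With 12 periods per year: i = 0.0107583, n = 156.
PV = 638,500 / (1 + 0.0107583)^156 = 638,500 / 5.308644 = 120,275.5426

£120,276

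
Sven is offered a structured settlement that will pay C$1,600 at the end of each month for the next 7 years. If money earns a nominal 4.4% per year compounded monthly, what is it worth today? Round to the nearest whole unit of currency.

C$115,493

Periodic rate i = 0.044/12 = 0.00366667; n = 7 × 12 = 84 periods.
PV = 1600 × [1 − (1+0.00366667)^(−84)] / 0.00366667 = 1600 × 72.182889 = 115,492.6232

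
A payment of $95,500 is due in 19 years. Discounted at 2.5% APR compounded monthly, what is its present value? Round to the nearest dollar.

$59,419

i = 0.025/12 = 0.00208333 per month; n = 19·12 = 228.
PV = 95,500 / (1 + 0.00208333)^228 = 95,500 / 1.607220 = 59,419.3751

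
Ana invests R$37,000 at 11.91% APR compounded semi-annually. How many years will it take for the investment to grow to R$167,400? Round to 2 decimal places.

13.05 years

Periodic rate i = 0.1191/2 = 0.05955.
(1+i)^n = 167400/37000 = 4.52432, so n = ln 4.52432 / ln 1.05955 = 26.0954 half-years
= 26.0954/2 years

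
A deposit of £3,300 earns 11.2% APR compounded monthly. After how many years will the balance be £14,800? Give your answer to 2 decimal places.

Periodic rate i = 0.112/12 = 0.00933333.
n = ln(14800/3300) / ln(1+0.00933333) = ln(4.48485) / 0.009290 = 161.5390 months
= 161.5390/12 years

13.46 years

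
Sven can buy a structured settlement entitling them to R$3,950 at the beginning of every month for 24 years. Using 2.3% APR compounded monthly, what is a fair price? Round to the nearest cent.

Periodic rate i = 0.023/12 = 0.00191667; n = 24 × 12 = 288 periods.
PV = PMT · [1 − (1+i)^(−n)] / i × (1+i) = 3950 · 221.588411 = 875,274.2215
(annuity-due: payments at period start, so ×(1+i).)

R$875,274.22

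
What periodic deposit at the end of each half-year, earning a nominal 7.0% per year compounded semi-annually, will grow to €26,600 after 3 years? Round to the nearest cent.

With 2 periods per year: i = 0.035, n = 6.
FV-annuity factor = 6.550152; PMT = 26600 / 6.550152 = 4,060.9744

€4,060.97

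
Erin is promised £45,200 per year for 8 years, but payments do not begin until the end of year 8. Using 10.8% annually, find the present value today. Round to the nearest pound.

PV at t=7 (ordinary 8-year annuity): 45200 × a(8|0.108) = 45200 × 5.183034 = 234,273.1429
Discount back 7 years: 234,273.1429 × (1+0.108)^(−7) = 234,273.1429 × 0.487777 = 114,273.1453

£114,273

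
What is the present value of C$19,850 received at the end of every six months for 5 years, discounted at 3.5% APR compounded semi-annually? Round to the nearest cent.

C$180,659.27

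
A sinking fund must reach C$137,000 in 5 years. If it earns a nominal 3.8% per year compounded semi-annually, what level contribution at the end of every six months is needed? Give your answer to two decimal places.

C$12,569.05

Periodic rate i = 0.038/2 = 0.019; n = 5 × 2 = 10 periods.
FV-annuity factor = 10.899794; PMT = 137000 / 10.899794 = 12,569.0452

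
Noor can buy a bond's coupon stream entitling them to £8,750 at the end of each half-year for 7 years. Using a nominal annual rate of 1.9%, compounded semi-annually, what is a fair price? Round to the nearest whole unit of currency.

i = 0.019/2 = 0.0095 per half-year; n = 7·2 = 14.
Annuity factor a(14|0.0095) = 13.051067; PV = 8750 × 13.051067 = 114,196.8379

£114,197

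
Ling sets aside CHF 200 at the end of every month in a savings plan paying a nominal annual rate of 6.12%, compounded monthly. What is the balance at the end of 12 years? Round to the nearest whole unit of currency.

i = 0.0612/12 = 0.0051 per month; n = 12·12 = 144.
FV = PMT · [(1+i)^n − 1] / i = 200 · 211.832303 = 42,366.4606

CHF 42,366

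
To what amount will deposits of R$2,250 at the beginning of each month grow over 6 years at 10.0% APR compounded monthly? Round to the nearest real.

With 12 periods per year: i = 0.00833333, n = 72.
Accumulation factor s(72|0.00833333) × (1+i) = 98.928908; FV = 2250 × 98.928908 = 222,590.0428
(Beginning-of-period payments → annuity-due factor ×(1+i).)

R$222,590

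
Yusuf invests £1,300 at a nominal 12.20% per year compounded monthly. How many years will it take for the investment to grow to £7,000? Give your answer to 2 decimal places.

Periodic rate i = 0.122/12 = 0.0101667.
n = ln(7000/1300) / ln(1+0.0101667) = ln(5.38462) / 0.010115 = 166.4350 months
= 166.4350/12 years

13.87 years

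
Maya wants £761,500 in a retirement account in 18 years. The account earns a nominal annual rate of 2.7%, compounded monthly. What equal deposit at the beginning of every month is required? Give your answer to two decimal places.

£2,735.63

Periodic rate i = 0.027/12 = 0.00225; n = 18 × 12 = 216 periods.
PMT = 761500 / ( [(1+0.00225)^216 − 1] / 0.00225 × (1+i) ) = 761500 / 278.363874 = 2,735.6280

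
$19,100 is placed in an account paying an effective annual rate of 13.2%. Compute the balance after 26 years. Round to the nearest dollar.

$479,778

FV = PV·(1+i)^n = 19,100 × 25.119275 = 479,778.1499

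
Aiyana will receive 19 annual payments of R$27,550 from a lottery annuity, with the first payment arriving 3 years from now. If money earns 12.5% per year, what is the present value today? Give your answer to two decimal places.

R$155,564.80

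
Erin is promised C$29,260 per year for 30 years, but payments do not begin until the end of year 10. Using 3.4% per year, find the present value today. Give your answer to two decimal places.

C$403,346.05

PV at t=9 (ordinary 30-year annuity): 29260 × a(30|0.034) = 29260 × 18.624659 = 544,957.5327
PV₀ = 544,957.5327 / (1+0.034)^9 = 544,957.5327 / 1.351092 = 403,346.0528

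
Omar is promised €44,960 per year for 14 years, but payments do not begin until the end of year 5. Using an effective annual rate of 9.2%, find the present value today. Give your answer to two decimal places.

€243,437.31

Value one period before first payment (t=4): 44960 × [1 − (1+0.092)^(−14)] / 0.092 = 44960 × 7.699303 = 346,160.6463
PV₀ = 346,160.6463 / (1+0.092)^4 = 346,160.6463 / 1.421970 = 243,437.3095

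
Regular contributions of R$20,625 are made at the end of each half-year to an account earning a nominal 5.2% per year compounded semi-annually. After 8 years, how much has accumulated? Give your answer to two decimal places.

R$402,860.77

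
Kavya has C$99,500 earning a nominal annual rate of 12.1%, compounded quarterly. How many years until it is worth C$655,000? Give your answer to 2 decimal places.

Periodic rate i = 0.121/4 = 0.03025.
(1+i)^n = 655000/99500 = 6.58291, so n = ln 6.58291 / ln 1.03025 = 63.2343 quarters
= 63.2343/4 years

15.81 years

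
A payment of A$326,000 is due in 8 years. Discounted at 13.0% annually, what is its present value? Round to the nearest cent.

A$122,628.11

PV = FV·(1+i)^(−n) = 326,000 × 0.376160 = 122,628.1149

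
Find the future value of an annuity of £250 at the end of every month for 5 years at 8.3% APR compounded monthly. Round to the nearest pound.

£18,514

i = 0.083/12 = 0.00691667 per month; n = 5·12 = 60.
FV = 250 × [(1+0.00691667)^60 − 1] / 0.00691667 = 250 × 74.054287 = 18,513.5717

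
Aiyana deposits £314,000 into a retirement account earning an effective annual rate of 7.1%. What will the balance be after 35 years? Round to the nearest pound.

FV = PV·(1+i)^n = 314,000 × 11.031422 = 3,463,866.3529

£3,463,866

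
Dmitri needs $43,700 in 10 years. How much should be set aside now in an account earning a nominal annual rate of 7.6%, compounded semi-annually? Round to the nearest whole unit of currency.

$20,727

i = 0.076/2 = 0.038 per half-year; n = 10·2 = 20.
PV = 43,700 / (1 + 0.038)^20 = 43,700 / 2.108371 = 20,726.9007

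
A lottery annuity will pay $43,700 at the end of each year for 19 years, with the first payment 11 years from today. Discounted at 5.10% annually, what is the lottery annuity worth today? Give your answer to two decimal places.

$318,552.16

Value one period before first payment (t=10): 43700 × [1 − (1+0.051)^(−19)] / 0.051 = 43700 × 11.987435 = 523,850.9193
PV₀ = 523,850.9193 / (1+0.051)^10 = 523,850.9193 / 1.644475 = 318,552.1569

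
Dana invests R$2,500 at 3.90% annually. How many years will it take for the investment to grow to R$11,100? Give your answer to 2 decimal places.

38.96 years

n = ln(11100/2500) / ln(1+0.039) = ln(4.44000) / 0.038259 = 38.9625 years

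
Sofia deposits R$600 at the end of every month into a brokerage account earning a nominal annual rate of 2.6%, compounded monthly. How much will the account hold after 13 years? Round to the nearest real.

R$111,220

Periodic rate i = 0.026/12 = 0.00216667; n = 13 × 12 = 156 periods.
FV = 600 × [(1+0.00216667)^156 − 1] / 0.00216667 = 600 × 185.366732 = 111,220.0395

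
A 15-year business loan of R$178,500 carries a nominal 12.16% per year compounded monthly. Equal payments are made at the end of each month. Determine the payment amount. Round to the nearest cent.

R$2,160.71

Periodic rate i = 0.1216/12 = 0.0101333; n = 15 × 12 = 180 periods.
PMT = 178500 / ( [1 − (1+0.0101333)^(−180)] / 0.0101333 ) = 178500 / 82.611793 = 2,160.7085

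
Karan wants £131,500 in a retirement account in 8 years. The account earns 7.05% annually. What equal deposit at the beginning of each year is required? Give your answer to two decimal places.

£11,951.38

FV-annuity factor × (1+i) = 11.002915; PMT = 131500 / 11.002915 = 11,951.3782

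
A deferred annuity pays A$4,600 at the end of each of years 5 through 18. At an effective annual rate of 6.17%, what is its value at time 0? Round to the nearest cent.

A$33,299.68

PV at t=4 (ordinary 14-year annuity): 4600 × a(14|0.0617) = 4600 × 9.197917 = 42,310.4203
PV₀ = 42,310.4203 / (1+0.0617)^4 = 42,310.4203 / 1.270595 = 33,299.6808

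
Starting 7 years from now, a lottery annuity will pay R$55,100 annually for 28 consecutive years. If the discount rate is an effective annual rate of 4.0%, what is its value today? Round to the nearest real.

PV at t=6 (ordinary 28-year annuity): 55100 × a(28|0.04) = 55100 × 16.663063 = 918,134.7833
Discount back 6 years: 918,134.7833 × (1+0.04)^(−6) = 918,134.7833 × 0.790315 = 725,615.2558

R$725,615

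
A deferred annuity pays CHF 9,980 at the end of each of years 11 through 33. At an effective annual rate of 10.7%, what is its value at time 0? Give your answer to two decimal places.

CHF 30,492.32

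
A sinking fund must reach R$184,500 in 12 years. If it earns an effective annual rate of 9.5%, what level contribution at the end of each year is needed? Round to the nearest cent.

R$8,890.63

PMT = 184500 / ( [(1+0.095)^12 − 1] / 0.095 ) = 184500 / 20.752178 = 8,890.6333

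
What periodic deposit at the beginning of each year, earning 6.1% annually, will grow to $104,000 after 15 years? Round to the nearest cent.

PMT = 104000 / ( [(1+0.061)^15 − 1] / 0.061 × (1+i) ) = 104000 / 24.884740 = 4,179.2681

$4,179.27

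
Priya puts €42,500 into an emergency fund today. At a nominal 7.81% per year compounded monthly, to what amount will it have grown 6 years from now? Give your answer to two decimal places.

€67,801.60

i = 0.0781/12 = 0.00650833 per month; n = 6·12 = 72.
FV = 42,500 × (1 + 0.00650833)^72 = 67,801.5976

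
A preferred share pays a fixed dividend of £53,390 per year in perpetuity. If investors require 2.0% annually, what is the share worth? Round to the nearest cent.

PV = PMT / i = 53390 / 0.02 = 2,669,500.0000

£2,669,500.00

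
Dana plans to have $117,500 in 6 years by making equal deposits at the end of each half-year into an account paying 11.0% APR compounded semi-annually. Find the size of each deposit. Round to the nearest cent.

$7,170.93

Periodic rate i = 0.11/2 = 0.055; n = 6 × 2 = 12 periods.
PMT = 117500 / ( [(1+0.055)^12 − 1] / 0.055 ) = 117500 / 16.385591 = 7,170.9347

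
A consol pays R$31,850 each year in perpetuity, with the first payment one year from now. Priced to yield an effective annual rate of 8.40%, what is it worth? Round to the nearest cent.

PV = C/r = 31850/0.084 = 379,166.6667

R$379,166.67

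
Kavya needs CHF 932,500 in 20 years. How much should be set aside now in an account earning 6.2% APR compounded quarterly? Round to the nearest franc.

CHF 272,430

With 4 periods per year: i = 0.0155, n = 80.
PV = 932,500 / (1 + 0.0155)^80 = 932,500 / 3.422900 = 272,429.8061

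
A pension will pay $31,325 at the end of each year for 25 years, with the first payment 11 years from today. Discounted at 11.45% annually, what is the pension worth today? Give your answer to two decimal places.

PV at t=10 (ordinary 25-year annuity): 31325 × a(25|0.1145) = 31325 × 8.152602 = 255,380.2670
Discount back 10 years: 255,380.2670 × (1+0.1145)^(−10) = 255,380.2670 × 0.338220 = 86,374.7113

$86,374.71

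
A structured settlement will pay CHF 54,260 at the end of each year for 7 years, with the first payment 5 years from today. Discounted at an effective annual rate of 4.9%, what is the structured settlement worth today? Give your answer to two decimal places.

CHF 260,231.41

PV at t=4 (ordinary 7-year annuity): 54260 × a(7|0.049) = 54260 × 5.807402 = 315,109.6276
Discount back 4 years: 315,109.6276 × (1+0.049)^(−4) = 315,109.6276 × 0.825844 = 260,231.4129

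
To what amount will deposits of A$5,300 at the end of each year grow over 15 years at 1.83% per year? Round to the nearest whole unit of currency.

A$90,538

FV = 5300 × [(1+0.0183)^15 − 1] / 0.0183 = 5300 × 17.082588 = 90,537.7145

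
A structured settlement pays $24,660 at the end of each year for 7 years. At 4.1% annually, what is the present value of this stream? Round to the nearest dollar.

$147,465

Annuity factor a(7|0.041) = 5.979937; PV = 24660 × 5.979937 = 147,465.2376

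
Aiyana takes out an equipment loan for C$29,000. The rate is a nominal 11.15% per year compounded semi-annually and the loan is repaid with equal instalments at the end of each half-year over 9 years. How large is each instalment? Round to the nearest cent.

C$2,593.51

i = 0.1115/2 = 0.05575 per half-year; n = 9·2 = 18.
PMT = 29000 / ( [1 − (1+0.05575)^(−18)] / 0.05575 ) = 29000 / 11.181751 = 2,593.5116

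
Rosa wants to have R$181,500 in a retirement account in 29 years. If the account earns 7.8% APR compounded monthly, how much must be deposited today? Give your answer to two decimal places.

R$19,040.64

Periodic rate i = 0.078/12 = 0.0065; n = 29 × 12 = 348 periods.
Discount factor = (1+0.0065)^(−348) = 0.104907; PV = 181,500 × 0.104907 = 19,040.6364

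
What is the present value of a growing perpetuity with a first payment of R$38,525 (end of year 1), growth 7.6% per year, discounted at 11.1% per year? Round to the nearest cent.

PV = PMT / (i − g) = 38525 / (0.111 − 0.076) = 38525 / 0.035000 = 1,100,714.2857

R$1,100,714.29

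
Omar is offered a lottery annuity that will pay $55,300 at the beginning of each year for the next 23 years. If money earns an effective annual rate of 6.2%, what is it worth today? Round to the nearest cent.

PV = PMT · [1 − (1+i)^(−n)] / i × (1+i) = 55300 · 12.834964 = 709,773.5100
(annuity-due: payments at period start, so ×(1+i).)

$709,773.51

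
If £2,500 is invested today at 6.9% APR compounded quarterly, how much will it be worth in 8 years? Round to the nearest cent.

i = 0.069/4 = 0.01725 per quarter; n = 8·4 = 32.
FV = PV·(1+i)^n = 2,500 × 1.728568 = 4,321.4188

£4,321.42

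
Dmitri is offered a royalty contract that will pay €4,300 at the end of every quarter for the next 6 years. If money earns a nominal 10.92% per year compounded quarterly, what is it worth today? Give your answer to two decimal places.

€74,986.94

Periodic rate i = 0.1092/4 = 0.0273; n = 6 × 4 = 24 periods.
PV = PMT · [1 − (1+i)^(−n)] / i = 4300 · 17.438823 = 74,986.9392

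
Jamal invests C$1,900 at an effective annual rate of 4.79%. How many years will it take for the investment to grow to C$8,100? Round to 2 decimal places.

(1+i)^n = 8100/1900 = 4.26316, so n = ln 4.26316 / ln 1.0479 = 30.9910 years

30.99 years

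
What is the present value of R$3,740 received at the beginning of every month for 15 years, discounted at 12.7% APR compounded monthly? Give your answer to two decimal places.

Periodic rate i = 0.127/12 = 0.0105833; n = 15 × 12 = 180 periods.
Annuity factor a(180|0.0105833) × (1+i) = 81.134419; PV = 3740 × 81.134419 = 303,442.7270
(annuity-due: payments at period start, so ×(1+i).)

R$303,442.73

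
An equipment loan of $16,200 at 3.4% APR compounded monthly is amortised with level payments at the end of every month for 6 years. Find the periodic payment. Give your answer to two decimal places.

$249.05

i = 0.034/12 = 0.00283333 per month; n = 6·12 = 72.
PMT = 16200 / ( [1 − (1+0.00283333)^(−72)] / 0.00283333 ) = 16200 / 65.047895 = 249.0473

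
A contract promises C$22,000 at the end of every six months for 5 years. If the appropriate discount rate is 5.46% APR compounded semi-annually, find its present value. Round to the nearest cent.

C$190,277.05

With 2 periods per year: i = 0.0273, n = 10.
PV = PMT · [1 − (1+i)^(−n)] / i = 22000 · 8.648957 = 190,277.0478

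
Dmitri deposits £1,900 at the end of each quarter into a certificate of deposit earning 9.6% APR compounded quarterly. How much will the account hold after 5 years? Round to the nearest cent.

With 4 periods per year: i = 0.024, n = 20.
FV = 1900 × [(1+0.024)^20 − 1] / 0.024 = 1900 × 25.289085 = 48,049.2618

£48,049.26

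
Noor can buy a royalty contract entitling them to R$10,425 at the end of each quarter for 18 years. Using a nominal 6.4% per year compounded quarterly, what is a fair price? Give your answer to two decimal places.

With 4 periods per year: i = 0.016, n = 72.
Annuity factor a(72|0.016) = 42.568818; PV = 10425 × 42.568818 = 443,779.9323

R$443,779.93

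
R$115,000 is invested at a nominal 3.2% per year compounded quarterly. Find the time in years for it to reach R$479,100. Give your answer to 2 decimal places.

Periodic rate i = 0.032/4 = 0.008.
(1+i)^n = 479100/115000 = 4.16609, so n = ln 4.16609 / ln 1.008 = 179.0847 quarters
= 179.0847/4 years

44.77 years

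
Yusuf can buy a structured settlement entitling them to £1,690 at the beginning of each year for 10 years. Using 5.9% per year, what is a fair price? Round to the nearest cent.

£13,235.05

Annuity factor a(10|0.059) × (1+i) = 7.831393; PV = 1690 × 7.831393 = 13,235.0544
(Beginning-of-period payments → annuity-due factor ×(1+i).)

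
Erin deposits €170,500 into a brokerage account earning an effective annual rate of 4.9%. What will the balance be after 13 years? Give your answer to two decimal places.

FV = PV·(1+i)^n = 170,500 × 1.862436 = 317,545.3298

€317,545.33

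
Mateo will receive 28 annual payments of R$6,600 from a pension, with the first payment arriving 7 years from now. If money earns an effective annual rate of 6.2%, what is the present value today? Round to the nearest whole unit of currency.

PV at t=6 (ordinary 28-year annuity): 6600 × a(28|0.062) = 6600 × 13.135928 = 86,697.1249
PV₀ = 86,697.1249 / (1+0.062)^6 = 86,697.1249 / 1.434654 = 60,430.6959

R$60,431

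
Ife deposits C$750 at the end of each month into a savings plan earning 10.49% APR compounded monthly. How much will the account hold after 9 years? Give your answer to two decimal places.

C$133,839.59

i = 0.1049/12 = 0.00874167 per month; n = 9·12 = 108.
FV = 750 × [(1+0.00874167)^108 − 1] / 0.00874167 = 750 × 178.452782 = 133,839.5861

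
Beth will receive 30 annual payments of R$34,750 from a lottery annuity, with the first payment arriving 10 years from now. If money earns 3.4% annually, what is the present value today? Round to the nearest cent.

R$479,025.13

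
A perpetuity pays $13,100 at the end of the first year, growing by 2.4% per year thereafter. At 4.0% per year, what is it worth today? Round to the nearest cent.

PV = PMT / (i − g) = 13100 / (0.04 − 0.024) = 13100 / 0.016000 = 818,750.0000

$818,750.00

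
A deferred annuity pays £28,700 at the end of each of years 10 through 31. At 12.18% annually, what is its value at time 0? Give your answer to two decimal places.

£77,070.87

PV at t=9 (ordinary 22-year annuity): 28700 × a(22|0.1218) = 28700 × 7.555223 = 216,834.9033
Discount back 9 years: 216,834.9033 × (1+0.1218)^(−9) = 216,834.9033 × 0.355436 = 77,070.8715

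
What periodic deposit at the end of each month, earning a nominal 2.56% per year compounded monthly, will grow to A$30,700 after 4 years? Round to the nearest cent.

A$608.08

With 12 periods per year: i = 0.00213333, n = 48.
FV-annuity factor = 50.487041; PMT = 30700 / 50.487041 = 608.0768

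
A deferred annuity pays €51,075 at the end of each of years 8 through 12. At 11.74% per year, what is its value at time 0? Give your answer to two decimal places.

€85,197.90

PV at t=7 (ordinary 5-year annuity): 51075 × a(5|0.1174) = 51075 × 3.628116 = 185,306.0262
PV₀ = 185,306.0262 / (1+0.1174)^7 = 185,306.0262 / 2.175007 = 85,197.8968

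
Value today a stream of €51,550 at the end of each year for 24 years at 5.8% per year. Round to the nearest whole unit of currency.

PV = PMT · [1 − (1+i)^(−n)] / i = 51550 · 12.785679 = 659,101.7476

€659,102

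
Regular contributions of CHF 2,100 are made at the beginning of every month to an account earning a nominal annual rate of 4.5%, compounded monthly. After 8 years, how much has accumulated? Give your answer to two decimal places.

CHF 243,032.17

Periodic rate i = 0.045/12 = 0.00375; n = 8 × 12 = 96 periods.
FV = PMT · [(1+i)^n − 1] / i × (1+i) = 2100 · 115.729606 = 243,032.1720
Payments are at the start of each period, so multiply by (1+i).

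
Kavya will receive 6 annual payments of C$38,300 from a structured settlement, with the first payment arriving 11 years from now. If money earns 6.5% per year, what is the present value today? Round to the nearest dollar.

PV at t=10 (ordinary 6-year annuity): 38300 × a(6|0.065) = 38300 × 4.841014 = 185,410.8192
PV₀ = 185,410.8192 / (1+0.065)^10 = 185,410.8192 / 1.877137 = 98,773.1707

C$98,773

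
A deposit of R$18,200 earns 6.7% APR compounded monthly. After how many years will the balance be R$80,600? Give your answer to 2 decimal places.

22.27 years

Periodic rate i = 0.067/12 = 0.00558333.
n = ln(80600/18200) / ln(1+0.00558333) = ln(4.42857) / 0.005568 = 267.2646 months
= 267.2646/12 years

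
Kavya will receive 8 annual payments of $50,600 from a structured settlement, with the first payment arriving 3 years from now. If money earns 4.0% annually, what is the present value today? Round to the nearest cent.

$314,974.94

Value one period before first payment (t=2): 50600 × [1 − (1+0.04)^(−8)] / 0.04 = 50600 × 6.732745 = 340,676.8907
Discount back 2 years: 340,676.8907 × (1+0.04)^(−2) = 340,676.8907 × 0.924556 = 314,974.9359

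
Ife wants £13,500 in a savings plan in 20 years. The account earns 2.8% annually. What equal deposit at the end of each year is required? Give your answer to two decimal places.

FV-annuity factor = 26.330353; PMT = 13500 / 26.330353 = 512.7163

£512.72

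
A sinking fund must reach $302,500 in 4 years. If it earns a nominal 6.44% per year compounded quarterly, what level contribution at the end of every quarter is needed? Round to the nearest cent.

$16,726.52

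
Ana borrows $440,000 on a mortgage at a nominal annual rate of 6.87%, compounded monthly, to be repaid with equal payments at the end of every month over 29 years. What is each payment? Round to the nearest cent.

$2,919.42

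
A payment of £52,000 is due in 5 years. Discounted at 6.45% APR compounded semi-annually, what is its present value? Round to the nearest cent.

i = 0.0645/2 = 0.03225 per half-year; n = 5·2 = 10.
PV = 52,000 / (1 + 0.03225)^10 = 52,000 / 1.373564 = 37,857.7177

£37,857.72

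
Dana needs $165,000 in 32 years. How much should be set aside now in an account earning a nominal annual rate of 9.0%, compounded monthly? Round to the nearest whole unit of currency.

$9,362

With 12 periods per year: i = 0.0075, n = 384.
Discount factor = (1+0.0075)^(−384) = 0.056741; PV = 165,000 × 0.056741 = 9,362.3074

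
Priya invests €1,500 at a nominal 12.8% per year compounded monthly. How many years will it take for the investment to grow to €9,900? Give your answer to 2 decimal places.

Periodic rate i = 0.128/12 = 0.0106667.
n = ln(9900/1500) / ln(1+0.0106667) = ln(6.60000) / 0.010610 = 177.8546 months
= 177.8546/12 years

14.82 years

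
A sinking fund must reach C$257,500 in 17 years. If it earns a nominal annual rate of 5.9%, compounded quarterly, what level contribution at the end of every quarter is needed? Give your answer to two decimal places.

Periodic rate i = 0.059/4 = 0.01475; n = 17 × 4 = 68 periods.
PMT = 257500 / ( [(1+0.01475)^68 − 1] / 0.01475 ) = 257500 / 115.698316 = 2,225.6158

C$2,225.62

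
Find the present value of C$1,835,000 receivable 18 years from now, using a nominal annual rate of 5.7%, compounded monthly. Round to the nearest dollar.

With 12 periods per year: i = 0.00475, n = 216.
PV = 1,835,000 / (1 + 0.00475)^216 = 1,835,000 / 2.783115 = 659,333.0683

C$659,333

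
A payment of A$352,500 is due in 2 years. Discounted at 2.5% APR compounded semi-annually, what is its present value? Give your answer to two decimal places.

i = 0.025/2 = 0.0125 per half-year; n = 2·2 = 4.
PV = FV·(1+i)^(−n) = 352,500 × 0.951524 = 335,412.3070

A$335,412.31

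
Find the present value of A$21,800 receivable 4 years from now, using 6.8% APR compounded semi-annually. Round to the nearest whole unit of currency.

Periodic rate i = 0.068/2 = 0.034; n = 4 × 2 = 8 periods.
PV = FV·(1+i)^(−n) = 21,800 × 0.765307 = 16,683.6928

A$16,684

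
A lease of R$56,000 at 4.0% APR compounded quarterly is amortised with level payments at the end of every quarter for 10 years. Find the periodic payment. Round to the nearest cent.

R$1,705.51

With 4 periods per year: i = 0.01, n = 40.
PMT = 56000 / ( [1 − (1+0.01)^(−40)] / 0.01 ) = 56000 / 32.834686 = 1,705.5135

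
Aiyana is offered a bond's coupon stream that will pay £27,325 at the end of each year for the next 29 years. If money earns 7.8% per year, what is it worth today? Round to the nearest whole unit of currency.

PV = PMT · [1 − (1+i)^(−n)] / i = 27325 · 11.368530 = 310,645.0955

£310,645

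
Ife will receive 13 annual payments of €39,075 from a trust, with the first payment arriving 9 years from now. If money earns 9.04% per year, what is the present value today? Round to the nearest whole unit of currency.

€146,079

PV at t=8 (ordinary 13-year annuity): 39075 × a(13|0.0904) = 39075 × 7.470945 = 291,927.1831
PV₀ = 291,927.1831 / (1+0.0904)^8 = 291,927.1831 / 1.998420 = 146,079.0023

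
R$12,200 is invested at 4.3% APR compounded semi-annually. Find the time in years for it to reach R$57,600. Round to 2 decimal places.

36.48 years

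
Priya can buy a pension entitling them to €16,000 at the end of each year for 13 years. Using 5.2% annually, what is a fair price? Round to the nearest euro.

Annuity factor a(13|0.052) = 9.281480; PV = 16000 × 9.281480 = 148,503.6864

€148,504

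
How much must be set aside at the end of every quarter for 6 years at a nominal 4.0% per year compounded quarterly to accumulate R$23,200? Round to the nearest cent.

R$860.10

i = 0.04/4 = 0.01 per quarter; n = 6·4 = 24.
FV-annuity factor = 26.973465; PMT = 23200 / 26.973465 = 860.1046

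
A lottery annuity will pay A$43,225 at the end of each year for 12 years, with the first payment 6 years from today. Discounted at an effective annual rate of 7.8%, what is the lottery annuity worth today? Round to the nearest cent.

A$226,099.53

PV at t=5 (ordinary 12-year annuity): 43225 × a(12|0.078) = 43225 × 7.614799 = 329,149.6984
PV₀ = 329,149.6984 / (1+0.078)^5 = 329,149.6984 / 1.455773 = 226,099.5288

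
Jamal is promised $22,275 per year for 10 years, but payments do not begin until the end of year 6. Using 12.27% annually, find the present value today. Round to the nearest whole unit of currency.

Value one period before first payment (t=5): 22275 × [1 − (1+0.1227)^(−10)] / 0.1227 = 22275 × 5.588319 = 124,479.7962
PV₀ = 124,479.7962 / (1+0.1227)^5 = 124,479.7962 / 1.783687 = 69,787.9202

$69,788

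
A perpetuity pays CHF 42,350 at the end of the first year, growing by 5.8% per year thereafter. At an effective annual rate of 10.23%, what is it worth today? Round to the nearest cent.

CHF 955,981.94

PV = D₁/(r − g) = 42350/(0.1023 − 0.058) = 955,981.9413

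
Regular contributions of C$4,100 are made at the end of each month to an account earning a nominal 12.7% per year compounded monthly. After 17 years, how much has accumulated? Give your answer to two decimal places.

C$2,930,597.13

i = 0.127/12 = 0.0105833 per month; n = 17·12 = 204.
Accumulation factor s(204|0.0105833) = 714.779788; FV = 4100 × 714.779788 = 2,930,597.1317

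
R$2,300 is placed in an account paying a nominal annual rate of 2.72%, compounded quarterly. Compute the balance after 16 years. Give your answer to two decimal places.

R$3,548.89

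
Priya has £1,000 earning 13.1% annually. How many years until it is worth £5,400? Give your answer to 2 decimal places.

n = ln(5400/1000) / ln(1+0.131) = ln(5.40000) / 0.123102 = 13.6992 years

13.70 years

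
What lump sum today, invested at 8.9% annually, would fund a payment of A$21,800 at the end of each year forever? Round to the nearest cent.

PV = PMT / i = 21800 / 0.089 = 244,943.8202

A$244,943.82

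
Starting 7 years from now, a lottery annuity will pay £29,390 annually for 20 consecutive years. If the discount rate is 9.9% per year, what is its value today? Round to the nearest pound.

PV at t=6 (ordinary 20-year annuity): 29390 × a(20|0.099) = 29390 × 8.571998 = 251,931.0177
PV₀ = 251,931.0177 / (1+0.099)^6 = 251,931.0177 / 1.761920 = 142,986.6484

£142,987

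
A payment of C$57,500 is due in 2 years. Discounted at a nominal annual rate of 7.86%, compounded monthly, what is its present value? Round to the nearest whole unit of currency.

C$49,161

Periodic rate i = 0.0786/12 = 0.00655; n = 2 × 12 = 24 periods.
PV = 57,500 / (1 + 0.00655)^24 = 57,500 / 1.169630 = 49,160.8483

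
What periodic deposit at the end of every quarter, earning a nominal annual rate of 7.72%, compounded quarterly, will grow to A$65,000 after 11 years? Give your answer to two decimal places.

Periodic rate i = 0.0772/4 = 0.0193; n = 11 × 4 = 44 periods.
FV-annuity factor = 68.338737; PMT = 65000 / 68.338737 = 951.1443

A$951.14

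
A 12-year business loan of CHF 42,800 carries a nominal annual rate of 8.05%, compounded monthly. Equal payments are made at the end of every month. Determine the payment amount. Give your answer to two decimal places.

i = 0.0805/12 = 0.00670833 per month; n = 12·12 = 144.
Annuity-PV factor = 92.149252; PMT = 42800 / 92.149252 = 464.4639

CHF 464.46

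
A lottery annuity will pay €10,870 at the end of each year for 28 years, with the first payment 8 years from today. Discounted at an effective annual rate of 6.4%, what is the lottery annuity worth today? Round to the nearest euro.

Value one period before first payment (t=7): 10870 × [1 − (1+0.064)^(−28)] / 0.064 = 10870 × 12.874229 = 139,942.8688
PV₀ = 139,942.8688 / (1+0.064)^7 = 139,942.8688 / 1.543801 = 90,648.2401

€90,648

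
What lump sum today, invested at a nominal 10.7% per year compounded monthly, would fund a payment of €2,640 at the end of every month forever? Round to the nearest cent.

Periodic rate i = 0.107/12 = 0.00891667.
PV = PMT / i = 2640 / 0.00891667 = 296,074.7664

€296,074.77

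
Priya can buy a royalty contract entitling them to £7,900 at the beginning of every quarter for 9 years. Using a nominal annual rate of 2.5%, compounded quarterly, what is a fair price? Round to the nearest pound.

i = 0.025/4 = 0.00625 per quarter; n = 9·4 = 36.
PV = PMT · [1 − (1+i)^(−n)] / i × (1+i) = 7900 · 32.348838 = 255,555.8171
(Beginning-of-period payments → annuity-due factor ×(1+i).)

£255,556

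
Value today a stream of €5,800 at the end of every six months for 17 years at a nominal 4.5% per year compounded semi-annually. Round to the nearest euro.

€136,804

i = 0.045/2 = 0.0225 per half-year; n = 17·2 = 34.
PV = PMT · [1 − (1+i)^(−n)] / i = 5800 · 23.586826 = 136,803.5918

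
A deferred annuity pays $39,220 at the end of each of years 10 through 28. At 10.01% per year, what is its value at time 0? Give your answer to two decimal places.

$138,928.80

Value one period before first payment (t=9): 39220 × [1 − (1+0.1001)^(−19)] / 0.1001 = 39220 × 8.359382 = 327,854.9766
Discount back 9 years: 327,854.9766 × (1+0.1001)^(−9) = 327,854.9766 × 0.423751 = 138,928.8044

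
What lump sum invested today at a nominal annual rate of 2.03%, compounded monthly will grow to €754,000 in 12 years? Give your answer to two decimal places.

€591,107.67

Periodic rate i = 0.0203/12 = 0.00169167; n = 12 × 12 = 144 periods.
PV = 754,000 / (1 + 0.00169167)^144 = 754,000 / 1.275571 = 591,107.6684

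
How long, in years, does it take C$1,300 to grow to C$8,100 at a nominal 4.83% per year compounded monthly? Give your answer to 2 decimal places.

Periodic rate i = 0.0483/12 = 0.004025.
(1+i)^n = 8100/1300 = 6.23077, so n = ln 6.23077 / ln 1.00402 = 455.4482 months
= 455.4482/12 years

37.95 years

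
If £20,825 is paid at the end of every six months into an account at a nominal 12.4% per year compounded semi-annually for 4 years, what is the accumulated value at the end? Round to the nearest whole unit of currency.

£207,600

With 2 periods per year: i = 0.062, n = 8.
FV = PMT · [(1+i)^n − 1] / i = 20825 · 9.968801 = 207,600.2713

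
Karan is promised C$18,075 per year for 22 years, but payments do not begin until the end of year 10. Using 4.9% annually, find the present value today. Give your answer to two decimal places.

Value one period before first payment (t=9): 18075 × [1 − (1+0.049)^(−22)] / 0.049 = 18075 × 13.283847 = 240,105.5377
PV₀ = 240,105.5377 / (1+0.049)^9 = 240,105.5377 / 1.538082 = 156,107.1456

C$156,107.15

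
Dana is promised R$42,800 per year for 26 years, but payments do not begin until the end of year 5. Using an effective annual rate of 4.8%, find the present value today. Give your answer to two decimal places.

Value one period before first payment (t=4): 42800 × [1 − (1+0.048)^(−26)] / 0.048 = 42800 × 14.676386 = 628,149.3359
Discount back 4 years: 628,149.3359 × (1+0.048)^(−4) = 628,149.3359 × 0.829001 = 520,736.2058

R$520,736.21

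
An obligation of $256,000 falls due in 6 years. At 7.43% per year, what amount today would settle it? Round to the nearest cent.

Discount factor = (1+0.0743)^(−6) = 0.650499; PV = 256,000 × 0.650499 = 166,527.7104

$166,527.71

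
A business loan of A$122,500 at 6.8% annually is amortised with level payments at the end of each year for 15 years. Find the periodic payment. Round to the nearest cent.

A$13,280.44

PMT = 122500 / ( [1 − (1+0.068)^(−15)] / 0.068 ) = 122500 / 9.224094 = 13,280.4377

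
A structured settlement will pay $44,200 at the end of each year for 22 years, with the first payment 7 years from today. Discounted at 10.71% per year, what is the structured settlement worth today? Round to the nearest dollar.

PV at t=6 (ordinary 22-year annuity): 44200 × a(22|0.1071) = 44200 × 8.341434 = 368,691.3804
Discount back 6 years: 368,691.3804 × (1+0.1071)^(−6) = 368,691.3804 × 0.543099 = 200,235.8704

$200,236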